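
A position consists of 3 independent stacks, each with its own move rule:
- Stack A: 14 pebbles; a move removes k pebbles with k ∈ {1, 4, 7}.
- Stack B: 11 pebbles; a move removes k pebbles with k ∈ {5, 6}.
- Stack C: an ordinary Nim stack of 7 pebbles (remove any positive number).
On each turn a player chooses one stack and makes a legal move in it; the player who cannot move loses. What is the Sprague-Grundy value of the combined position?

6

Grundy values for stack A (subtraction set {1, 4, 7}):
g(0) = mex{} = 0
g(1) = mex{0} = 1
g(2) = mex{1} = 0
g(3) = mex{0} = 1
g(4) = mex{0,1} = 2
g(5) = mex{1,2} = 0
g(6) = mex{0} = 1
g(7) = mex{0,1} = 2
g(8) = mex{1,2} = 0
g(9) = mex{0} = 1
g(10) = mex{1} = 0
g(11) = mex{0,2} = 1
g(12) = mex{0,1} = 2
g(13) = mex{1,2} = 0
g(14) = mex{0,2} = 1
So g(14) = 1.
Build the Grundy sequence for stack B with g(k) = mex{g(k−s) : s ∈ {5, 6}, s ≤ k}:
g(0) = mex{} = 0
g(1) = mex{} = 0
g(2) = mex{} = 0
g(3) = mex{} = 0
g(4) = mex{} = 0
g(5) = mex{0} = 1
g(6) = mex{0} = 1
g(7) = mex{0} = 1
g(8) = mex{0} = 1
g(9) = mex{0} = 1
g(10) = mex{0,1} = 2
g(11) = mex{1} = 0
So g(11) = 0.
Stack C is a plain Nim stack of size 7, so its Grundy value is 7.
By the Sprague-Grundy theorem, the Grundy value of a sum of independent games is the XOR of the component values.
Combined value = 1 ⊕ 0 ⊕ 7 = 6.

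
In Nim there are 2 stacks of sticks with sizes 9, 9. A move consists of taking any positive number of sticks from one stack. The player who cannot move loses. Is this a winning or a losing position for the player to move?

Nim-sum: 9 ^ 9 = 0.
The nim-sum is 0, so this is a P-position: the player to move is in a losing position under optimal play.

Losing position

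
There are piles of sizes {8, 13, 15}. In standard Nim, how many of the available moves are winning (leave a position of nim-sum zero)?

Nim-sum: 8 XOR 13 XOR 15 = 10.
The overall nim-sum is X = 10. A pile of size p has a winning move iff p XOR X < p (reduce it to p XOR X).
  8: 8 XOR 10 = 2 < 8 — winning move (to 2).
  13: 13 XOR 10 = 7 < 13 — winning move (to 7).
  15: 15 XOR 10 = 5 < 15 — winning move (to 5).
That gives 3 winning moves.

3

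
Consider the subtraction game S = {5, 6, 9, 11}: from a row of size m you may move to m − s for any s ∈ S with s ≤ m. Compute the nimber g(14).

2

Grundy values for subtraction set {5, 6, 9, 11}:
k:     0  1  2  3  4  5  6  7  8  9 10 11 12 13 14
g(k):  0  0  0  0  0  1  1  1  1  1  2  2  2  2  2
So g(14) = 2.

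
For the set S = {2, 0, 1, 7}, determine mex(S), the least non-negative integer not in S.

3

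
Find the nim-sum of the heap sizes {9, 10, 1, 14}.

Nim-sum: 9 XOR 10 XOR 1 XOR 14 = 12.

12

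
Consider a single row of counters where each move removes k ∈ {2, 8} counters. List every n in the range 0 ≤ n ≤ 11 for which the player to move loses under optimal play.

0, 1, 4, 5, 10, 11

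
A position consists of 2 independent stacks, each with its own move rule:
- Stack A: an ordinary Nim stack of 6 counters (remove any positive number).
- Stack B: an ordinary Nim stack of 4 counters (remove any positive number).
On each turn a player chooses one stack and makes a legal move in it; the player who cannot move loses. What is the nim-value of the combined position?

2

Stack A is a plain Nim stack of size 6, so its Grundy value is 6.
Stack B is a plain Nim stack of size 4, so its Grundy value is 4.
By the Sprague-Grundy theorem, the Grundy value of a sum of independent games is the XOR of the component values.
Combined value = 6 ⊕ 4 = 2.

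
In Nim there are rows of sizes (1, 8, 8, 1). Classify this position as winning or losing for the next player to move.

Losing position

Nim-sum: 1 ^ 8 ^ 8 ^ 1 = 0.
The nim-sum is 0, so this is a P-position: the player to move is in a losing position under optimal play.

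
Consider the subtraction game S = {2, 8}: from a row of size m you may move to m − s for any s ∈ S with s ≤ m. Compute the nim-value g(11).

Grundy values for subtraction set {2, 8}:
k:     0  1  2  3  4  5  6  7  8  9 10 11
g(k):  0  0  1  1  0  0  1  1  2  2  0  0
So g(11) = 0.

0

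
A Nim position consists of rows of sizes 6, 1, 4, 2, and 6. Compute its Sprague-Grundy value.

Nim-sum: 6 XOR 1 XOR 4 XOR 2 XOR 6 = 7.

7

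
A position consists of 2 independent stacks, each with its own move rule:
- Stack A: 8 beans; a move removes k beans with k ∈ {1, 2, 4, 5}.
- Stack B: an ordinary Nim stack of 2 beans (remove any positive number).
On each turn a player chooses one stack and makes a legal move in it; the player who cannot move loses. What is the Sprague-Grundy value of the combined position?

0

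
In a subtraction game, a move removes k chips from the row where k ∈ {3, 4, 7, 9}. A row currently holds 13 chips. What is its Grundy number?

0

Compute g(0), g(1), … for moves {3, 4, 7, 9}:
g(0) = mex{} = 0
g(1) = mex{} = 0
g(2) = mex{} = 0
g(3) = mex{0} = 1
g(4) = mex{0} = 1
g(5) = mex{0} = 1
g(6) = mex{0,1} = 2
g(7) = mex{0,1} = 2
g(8) = mex{0,1} = 2
g(9) = mex{0,1,2} = 3
g(10) = mex{0,1,2} = 3
g(11) = mex{0,1,2} = 3
g(12) = mex{1,2,3} = 0
g(13) = mex{1,2,3} = 0
So g(13) = 0.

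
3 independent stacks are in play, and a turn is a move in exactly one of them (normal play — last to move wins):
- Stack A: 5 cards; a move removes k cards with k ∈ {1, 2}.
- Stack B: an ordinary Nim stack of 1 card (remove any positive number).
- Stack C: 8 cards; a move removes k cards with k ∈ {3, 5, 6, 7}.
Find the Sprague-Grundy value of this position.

1

Grundy values for stack A (subtraction set {1, 2}):
g(0) = mex{} = 0
g(1) = mex{0} = 1
g(2) = mex{0,1} = 2
g(3) = mex{1,2} = 0
g(4) = mex{0,2} = 1
g(5) = mex{0,1} = 2
So g(5) = 2.
Stack B is a plain Nim stack of size 1, so its Grundy value is 1.
For stack C, compute g(0), g(1), … with moves {3, 5, 6, 7}:
g(0) = mex{} = 0
g(1) = mex{} = 0
g(2) = mex{} = 0
g(3) = mex{0} = 1
g(4) = mex{0} = 1
g(5) = mex{0} = 1
g(6) = mex{0,1} = 2
g(7) = mex{0,1} = 2
g(8) = mex{0,1} = 2
So g(8) = 2.
The value of a disjunctive sum is the nim-sum of the parts.
Combined value = 2 ⊕ 1 ⊕ 2 = 1.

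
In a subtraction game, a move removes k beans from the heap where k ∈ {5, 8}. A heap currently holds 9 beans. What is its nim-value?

Grundy values for subtraction set {5, 8}:
k:     0  1  2  3  4  5  6  7  8  9
g(k):  0  0  0  0  0  1  1  1  1  1
So g(9) = 1.

1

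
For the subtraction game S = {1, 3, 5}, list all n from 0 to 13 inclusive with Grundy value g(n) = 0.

0, 2, 4, 6, 8, 10, 12

Compute g(0), g(1), … for moves {1, 3, 5}:
k:     0  1  2  3  4  5  6  7  8  9 10 11 12 13
g(k):  0  1  0  1  0  1  0  1  0  1  0  1  0  1
The P-positions (g = 0) in 0..13 are 0, 2, 4, 6, 8, 10, 12.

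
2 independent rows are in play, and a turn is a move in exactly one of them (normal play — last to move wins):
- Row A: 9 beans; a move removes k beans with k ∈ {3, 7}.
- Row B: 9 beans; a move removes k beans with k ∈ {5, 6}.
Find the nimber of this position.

0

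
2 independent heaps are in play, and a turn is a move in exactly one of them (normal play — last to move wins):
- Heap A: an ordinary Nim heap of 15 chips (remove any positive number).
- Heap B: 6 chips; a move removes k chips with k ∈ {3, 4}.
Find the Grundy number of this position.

Heap A is a plain Nim heap of size 15, so its Grundy value is 15.
Build the Grundy sequence for heap B with g(k) = mex{g(k−s) : s ∈ {3, 4}, s ≤ k}:
g(0) = mex{} = 0
g(1) = mex{} = 0
g(2) = mex{} = 0
g(3) = mex{0} = 1
g(4) = mex{0} = 1
g(5) = mex{0} = 1
g(6) = mex{0,1} = 2
So g(6) = 2.
The value of a disjunctive sum is the nim-sum of the parts.
Combined value = 15 ⊕ 2 = 13.

13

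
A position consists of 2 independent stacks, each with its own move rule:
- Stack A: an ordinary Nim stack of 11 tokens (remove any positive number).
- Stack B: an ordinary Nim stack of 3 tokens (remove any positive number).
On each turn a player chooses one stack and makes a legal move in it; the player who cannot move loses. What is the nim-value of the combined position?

8

Stack A is a plain Nim stack of size 11, so its Grundy value is 11.
Stack B is a plain Nim stack of size 3, so its Grundy value is 3.
The value of a disjunctive sum is the nim-sum of the parts.
Combined value = 11 ⊕ 3 = 8.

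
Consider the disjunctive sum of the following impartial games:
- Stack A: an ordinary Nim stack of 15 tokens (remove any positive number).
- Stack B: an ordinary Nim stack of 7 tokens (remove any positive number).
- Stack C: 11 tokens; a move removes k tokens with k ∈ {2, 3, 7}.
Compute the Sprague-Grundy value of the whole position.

8

Stack A is a plain Nim stack of size 15, so its Grundy value is 15.
Stack B is a plain Nim stack of size 7, so its Grundy value is 7.
Build the Grundy sequence for stack C with g(k) = mex{g(k−s) : s ∈ {2, 3, 7}, s ≤ k}:
g(0) = mex{} = 0
g(1) = mex{} = 0
g(2) = mex{0} = 1
g(3) = mex{0} = 1
g(4) = mex{0,1} = 2
g(5) = mex{1} = 0
g(6) = mex{1,2} = 0
g(7) = mex{0,2} = 1
g(8) = mex{0} = 1
g(9) = mex{0,1} = 2
g(10) = mex{1} = 0
g(11) = mex{1,2} = 0
So g(11) = 0.
The value of a disjunctive sum is the nim-sum of the parts.
Combined value = 15 ⊕ 7 ⊕ 0 = 8.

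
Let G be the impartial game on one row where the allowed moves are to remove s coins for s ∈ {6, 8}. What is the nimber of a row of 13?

2

Grundy values for subtraction set {6, 8}:
k:     0  1  2  3  4  5  6  7  8  9 10 11 12 13
g(k):  0  0  0  0  0  0  1  1  1  1  1  1  2  2
So g(13) = 2.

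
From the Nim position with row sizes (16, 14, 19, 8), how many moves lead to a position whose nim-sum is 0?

1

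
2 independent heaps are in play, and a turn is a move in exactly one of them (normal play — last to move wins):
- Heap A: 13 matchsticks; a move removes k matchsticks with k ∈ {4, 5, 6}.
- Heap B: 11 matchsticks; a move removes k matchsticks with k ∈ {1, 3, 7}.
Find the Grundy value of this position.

1

Build the Grundy sequence for heap A with g(k) = mex{g(k−s) : s ∈ {4, 5, 6}, s ≤ k}:
k:     0  1  2  3  4  5  6  7  8  9 10 11 12 13
g(k):  0  0  0  0  1  1  1  1  2  2  0  0  0  0
So g(13) = 0.
Build the Grundy sequence for heap B with g(k) = mex{g(k−s) : s ∈ {1, 3, 7}, s ≤ k}:
g(0) = mex{} = 0
g(1) = mex{0} = 1
g(2) = mex{1} = 0
g(3) = mex{0} = 1
g(4) = mex{1} = 0
g(5) = mex{0} = 1
g(6) = mex{1} = 0
g(7) = mex{0} = 1
g(8) = mex{1} = 0
g(9) = mex{0} = 1
g(10) = mex{1} = 0
g(11) = mex{0} = 1
So g(11) = 1.
By the Sprague-Grundy theorem, the Grundy value of a sum of independent games is the XOR of the component values.
Combined value = 0 ⊕ 1 = 1.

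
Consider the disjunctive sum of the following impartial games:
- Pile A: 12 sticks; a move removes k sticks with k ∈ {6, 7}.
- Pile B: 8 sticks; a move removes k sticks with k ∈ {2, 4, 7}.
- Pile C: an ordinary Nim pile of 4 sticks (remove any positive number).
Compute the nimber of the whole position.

Grundy values for pile A (subtraction set {6, 7}):
k:     0  1  2  3  4  5  6  7  8  9 10 11 12
g(k):  0  0  0  0  0  0  1  1  1  1  1  1  2
So g(12) = 2.
Grundy values for pile B (subtraction set {2, 4, 7}):
g(0) = mex{} = 0
g(1) = mex{} = 0
g(2) = mex{0} = 1
g(3) = mex{0} = 1
g(4) = mex{0,1} = 2
g(5) = mex{0,1} = 2
g(6) = mex{1,2} = 0
g(7) = mex{0,1,2} = 3
g(8) = mex{0,2} = 1
So g(8) = 1.
Pile C is a plain Nim pile of size 4, so its Grundy value is 4.
By the Sprague-Grundy theorem, the Grundy value of a sum of independent games is the XOR of the component values.
Combined value = 2 ⊕ 1 ⊕ 4 = 7.

7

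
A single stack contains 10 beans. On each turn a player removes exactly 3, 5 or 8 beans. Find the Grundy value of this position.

Compute g(0), g(1), … for moves {3, 5, 8}:
g(0) = mex{} = 0
g(1) = mex{} = 0
g(2) = mex{} = 0
g(3) = mex{0} = 1
g(4) = mex{0} = 1
g(5) = mex{0} = 1
g(6) = mex{0,1} = 2
g(7) = mex{0,1} = 2
g(8) = mex{0,1} = 2
g(9) = mex{0,1,2} = 3
g(10) = mex{0,1,2} = 3
So g(10) = 3.

3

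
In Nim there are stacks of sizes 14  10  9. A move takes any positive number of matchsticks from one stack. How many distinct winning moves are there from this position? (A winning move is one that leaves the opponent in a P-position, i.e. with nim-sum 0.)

3

Nim-sum: 14 ⊕ 10 ⊕ 9 = 13.
The overall nim-sum is X = 13. A stack of size p has a winning move iff p XOR X < p (reduce it to p XOR X).
  14: 14 XOR 13 = 3 < 14 — winning move (to 3).
  10: 10 XOR 13 = 7 < 10 — winning move (to 7).
  9: 9 XOR 13 = 4 < 9 — winning move (to 4).
That gives 3 winning moves.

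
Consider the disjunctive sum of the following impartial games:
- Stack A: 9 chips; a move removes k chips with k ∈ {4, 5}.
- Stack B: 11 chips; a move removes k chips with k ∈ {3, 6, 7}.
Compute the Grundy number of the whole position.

Build the Grundy sequence for stack A with g(k) = mex{g(k−s) : s ∈ {4, 5}, s ≤ k}:
g(0) = mex{} = 0
g(1) = mex{} = 0
g(2) = mex{} = 0
g(3) = mex{} = 0
g(4) = mex{0} = 1
g(5) = mex{0} = 1
g(6) = mex{0} = 1
g(7) = mex{0} = 1
g(8) = mex{0,1} = 2
g(9) = mex{1} = 0
So g(9) = 0.
For stack B, compute g(0), g(1), … with moves {3, 6, 7}:
k:     0  1  2  3  4  5  6  7  8  9 10 11
g(k):  0  0  0  1  1  1  2  2  2  3  0  0
So g(11) = 0.
The value of a disjunctive sum is the nim-sum of the parts.
Combined value = 0 XOR 0 = 0.

0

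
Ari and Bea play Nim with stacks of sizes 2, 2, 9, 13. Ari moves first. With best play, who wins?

Bitwise XOR of the heap sizes:
  0010  (2)
  0010  (2)
  1001  (9)
  1101  (13)
  ----
  0100  (4)
The nim-sum is 4 ≠ 0, so this is an N-position: the player to move can win; Ari has a winning move.

Ari wins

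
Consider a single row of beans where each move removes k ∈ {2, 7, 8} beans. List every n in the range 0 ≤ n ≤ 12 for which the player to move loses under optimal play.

Grundy values for subtraction set {2, 7, 8}:
g(0) = mex{} = 0
g(1) = mex{} = 0
g(2) = mex{0} = 1
g(3) = mex{0} = 1
g(4) = mex{1} = 0
g(5) = mex{1} = 0
g(6) = mex{0} = 1
g(7) = mex{0} = 1
g(8) = mex{0,1} = 2
g(9) = mex{0,1} = 2
g(10) = mex{1,2} = 0
g(11) = mex{0,1,2} = 3
g(12) = mex{0} = 1
The P-positions (g = 0) in 0..12 are 0, 1, 4, 5, 10.

0, 1, 4, 5, 10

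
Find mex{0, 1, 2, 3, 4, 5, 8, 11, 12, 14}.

6

The values 0, 1, 2, 3, 4, 5 are all present; 6 is the first non-negative integer missing from the set.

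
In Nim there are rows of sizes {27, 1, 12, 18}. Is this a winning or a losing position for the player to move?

Winning position

Nim-sum: 27 ^ 1 ^ 12 ^ 18 = 4.
The nim-sum is 4 ≠ 0, so this is an N-position: the player to move can win.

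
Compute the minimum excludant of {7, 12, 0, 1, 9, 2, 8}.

3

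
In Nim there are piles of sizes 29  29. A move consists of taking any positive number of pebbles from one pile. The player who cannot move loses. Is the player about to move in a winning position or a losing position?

Losing position

Compute the nim-sum pairwise:
29 ⊕ 29 = 0
The nim-sum is 0, so this is a P-position: the player to move is in a losing position under optimal play.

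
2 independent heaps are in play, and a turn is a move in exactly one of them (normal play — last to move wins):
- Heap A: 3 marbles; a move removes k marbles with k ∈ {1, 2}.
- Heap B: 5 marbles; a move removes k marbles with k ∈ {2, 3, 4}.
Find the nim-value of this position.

Grundy values for heap A (subtraction set {1, 2}):
k:     0  1  2  3
g(k):  0  1  2  0
So g(3) = 0.
Grundy values for heap B (subtraction set {2, 3, 4}):
g(0) = mex{} = 0
g(1) = mex{} = 0
g(2) = mex{0} = 1
g(3) = mex{0} = 1
g(4) = mex{0,1} = 2
g(5) = mex{0,1} = 2
So g(5) = 2.
The value of a disjunctive sum is the nim-sum of the parts.
Combined value = 0 XOR 2 = 2.

2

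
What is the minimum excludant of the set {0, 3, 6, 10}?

1

0 is in the set but 1 is not, so the mex is 1.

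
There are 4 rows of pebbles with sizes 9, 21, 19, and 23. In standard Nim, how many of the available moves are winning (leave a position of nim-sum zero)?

3

Write each in binary and XOR column by column:
  01001  (9)
  10101  (21)
  10011  (19)
  10111  (23)
  -----
  11000  (24)
The overall nim-sum is X = 24. A row of size p has a winning move iff p XOR X < p (reduce it to p XOR X).
  9: 9 XOR 24 = 17 ≥ 9 — no move.
  21: 21 XOR 24 = 13 < 21 — winning move (to 13).
  19: 19 XOR 24 = 11 < 19 — winning move (to 11).
  23: 23 XOR 24 = 15 < 23 — winning move (to 15).
That gives 3 winning moves.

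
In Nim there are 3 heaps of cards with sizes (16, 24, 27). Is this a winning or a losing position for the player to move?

Winning position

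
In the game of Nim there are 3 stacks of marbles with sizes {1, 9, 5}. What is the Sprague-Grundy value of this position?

Nim-sum: 1 ^ 9 ^ 5 = 13.

13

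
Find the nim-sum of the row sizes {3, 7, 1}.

Compute the nim-sum pairwise:
3 ⊕ 7 = 4
4 ⊕ 1 = 5

5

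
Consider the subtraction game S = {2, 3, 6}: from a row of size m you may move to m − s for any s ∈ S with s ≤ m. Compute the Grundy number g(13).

Build the Grundy sequence with g(k) = mex{g(k−s) : s ∈ {2, 3, 6}, s ≤ k}:
k:     0  1  2  3  4  5  6  7  8  9 10 11 12 13
g(k):  0  0  1  1  2  0  3  1  2  0  0  1  1  2
So g(13) = 2.

2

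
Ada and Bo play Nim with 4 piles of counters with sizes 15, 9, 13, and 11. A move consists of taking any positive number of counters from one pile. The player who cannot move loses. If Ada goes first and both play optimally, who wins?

Bitwise XOR of the heap sizes:
  1111  (15)
  1001  (9)
  1101  (13)
  1011  (11)
  ----
  0000  (0)
The nim-sum is 0, so this is a P-position: the player to move is in a losing position under optimal play; Ada is about to move from it and so loses — Bo wins.

Bo wins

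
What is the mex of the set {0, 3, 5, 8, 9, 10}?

1

0 is in the set but 1 is not, so the mex is 1.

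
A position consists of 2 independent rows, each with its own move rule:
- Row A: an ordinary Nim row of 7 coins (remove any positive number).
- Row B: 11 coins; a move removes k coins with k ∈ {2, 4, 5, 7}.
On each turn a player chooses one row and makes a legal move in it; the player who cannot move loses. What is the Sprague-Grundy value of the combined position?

6

Row A is a plain Nim row of size 7, so its Grundy value is 7.
Build the Grundy sequence for row B with g(k) = mex{g(k−s) : s ∈ {2, 4, 5, 7}, s ≤ k}:
g(0) = mex{} = 0
g(1) = mex{} = 0
g(2) = mex{0} = 1
g(3) = mex{0} = 1
g(4) = mex{0,1} = 2
g(5) = mex{0,1} = 2
g(6) = mex{0,1,2} = 3
g(7) = mex{0,1,2} = 3
g(8) = mex{0,1,2,3} = 4
g(9) = mex{1,2,3} = 0
g(10) = mex{1,2,3,4} = 0
g(11) = mex{0,2,3} = 1
So g(11) = 1.
By the Sprague-Grundy theorem, the Grundy value of a sum of independent games is the XOR of the component values.
Combined value = 7 XOR 1 = 6.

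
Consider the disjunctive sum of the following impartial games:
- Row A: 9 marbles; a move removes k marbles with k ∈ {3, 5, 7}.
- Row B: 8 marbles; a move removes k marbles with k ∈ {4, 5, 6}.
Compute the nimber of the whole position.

1

For row A, compute g(0), g(1), … with moves {3, 5, 7}:
k:     0  1  2  3  4  5  6  7  8  9
g(k):  0  0  0  1  1  1  2  2  2  3
So g(9) = 3.
For row B, compute g(0), g(1), … with moves {4, 5, 6}:
g(0) = mex{} = 0
g(1) = mex{} = 0
g(2) = mex{} = 0
g(3) = mex{} = 0
g(4) = mex{0} = 1
g(5) = mex{0} = 1
g(6) = mex{0} = 1
g(7) = mex{0} = 1
g(8) = mex{0,1} = 2
So g(8) = 2.
By the Sprague-Grundy theorem, the Grundy value of a sum of independent games is the XOR of the component values.
Combined value = 3 ⊕ 2 = 1.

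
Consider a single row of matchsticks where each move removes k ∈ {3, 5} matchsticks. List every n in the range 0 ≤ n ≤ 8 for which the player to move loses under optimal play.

Compute g(0), g(1), … for moves {3, 5}:
k:     0  1  2  3  4  5  6  7  8
g(k):  0  0  0  1  1  1  2  2  0
The P-positions (g = 0) in 0..8 are 0, 1, 2, 8.

0, 1, 2, 8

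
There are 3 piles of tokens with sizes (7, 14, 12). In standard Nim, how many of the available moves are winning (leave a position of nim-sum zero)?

3

Nim-sum: 7 ^ 14 ^ 12 = 5.
The overall nim-sum is X = 5. A pile of size p has a winning move iff p XOR X < p (reduce it to p XOR X).
  7: 7 XOR 5 = 2 < 7 — winning move (to 2).
  14: 14 XOR 5 = 11 < 14 — winning move (to 11).
  12: 12 XOR 5 = 9 < 12 — winning move (to 9).
That gives 3 winning moves.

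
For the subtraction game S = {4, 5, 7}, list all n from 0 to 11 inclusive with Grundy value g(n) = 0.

0, 1, 2, 3, 11

Grundy values for subtraction set {4, 5, 7}:
g(0) = mex{} = 0
g(1) = mex{} = 0
g(2) = mex{} = 0
g(3) = mex{} = 0
g(4) = mex{0} = 1
g(5) = mex{0} = 1
g(6) = mex{0} = 1
g(7) = mex{0} = 1
g(8) = mex{0,1} = 2
g(9) = mex{0,1} = 2
g(10) = mex{0,1} = 2
g(11) = mex{1} = 0
The P-positions (g = 0) in 0..11 are 0, 1, 2, 3, 11.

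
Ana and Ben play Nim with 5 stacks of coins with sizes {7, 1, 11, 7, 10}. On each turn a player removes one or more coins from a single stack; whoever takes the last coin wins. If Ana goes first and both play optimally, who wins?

Ben wins

Nim-sum: 7 ^ 1 ^ 11 ^ 7 ^ 10 = 0.
The nim-sum is 0, so this is a P-position: the player to move is in a losing position under optimal play; Ana is about to move from it and so loses — Ben wins.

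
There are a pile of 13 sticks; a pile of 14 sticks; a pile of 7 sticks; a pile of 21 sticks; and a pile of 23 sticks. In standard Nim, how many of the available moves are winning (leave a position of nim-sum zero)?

5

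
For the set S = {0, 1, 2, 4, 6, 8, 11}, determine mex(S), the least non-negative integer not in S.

3

The values 0, 1, 2 are all present; 3 is the first non-negative integer missing from the set.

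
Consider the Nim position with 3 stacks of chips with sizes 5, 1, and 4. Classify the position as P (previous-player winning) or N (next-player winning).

In binary:
  101  (5)
  001  (1)
  100  (4)
  ---
  000  (0)
The nim-sum is 0, so this is a P-position: the player to move is in a losing position under optimal play.

P-position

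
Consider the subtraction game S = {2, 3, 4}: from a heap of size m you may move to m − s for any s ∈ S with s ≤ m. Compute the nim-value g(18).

Grundy values for subtraction set {2, 3, 4}:
k:     0  1  2  3  4  5  6  7  8  9 10 11 12 13 14 15 16 17 18
g(k):  0  0  1  1  2  2  0  0  1  1  2  2  0  0  1  1  2  2  0
So g(18) = 0.

0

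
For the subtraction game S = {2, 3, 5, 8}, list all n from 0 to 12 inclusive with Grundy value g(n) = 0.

0, 1, 7, 11

Build the Grundy sequence with g(k) = mex{g(k−s) : s ∈ {2, 3, 5, 8}, s ≤ k}:
g(0) = mex{} = 0
g(1) = mex{} = 0
g(2) = mex{0} = 1
g(3) = mex{0} = 1
g(4) = mex{0,1} = 2
g(5) = mex{0,1} = 2
g(6) = mex{0,1,2} = 3
g(7) = mex{1,2} = 0
g(8) = mex{0,1,2,3} = 4
g(9) = mex{0,2,3} = 1
g(10) = mex{0,1,2,4} = 3
g(11) = mex{1,3,4} = 0
g(12) = mex{0,1,2,3} = 4
The P-positions (g = 0) in 0..12 are 0, 1, 7, 11.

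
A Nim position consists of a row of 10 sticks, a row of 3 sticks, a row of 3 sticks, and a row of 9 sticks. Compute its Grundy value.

Compute the nim-sum pairwise:
10 ⊕ 3 = 9
9 ⊕ 3 = 10
10 ⊕ 9 = 3

3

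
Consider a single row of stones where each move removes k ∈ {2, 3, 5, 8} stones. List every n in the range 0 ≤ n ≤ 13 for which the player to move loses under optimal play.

0, 1, 7, 11

Build the Grundy sequence with g(k) = mex{g(k−s) : s ∈ {2, 3, 5, 8}, s ≤ k}:
k:     0  1  2  3  4  5  6  7  8  9 10 11 12 13
g(k):  0  0  1  1  2  2  3  0  4  1  3  0  4  1
The P-positions (g = 0) in 0..13 are 0, 1, 7, 11.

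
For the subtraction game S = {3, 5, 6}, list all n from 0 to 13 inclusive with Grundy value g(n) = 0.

0, 1, 2, 9, 10, 11

Compute g(0), g(1), … for moves {3, 5, 6}:
g(0) = mex{} = 0
g(1) = mex{} = 0
g(2) = mex{} = 0
g(3) = mex{0} = 1
g(4) = mex{0} = 1
g(5) = mex{0} = 1
g(6) = mex{0,1} = 2
g(7) = mex{0,1} = 2
g(8) = mex{0,1} = 2
g(9) = mex{1,2} = 0
g(10) = mex{1,2} = 0
g(11) = mex{1,2} = 0
g(12) = mex{0,2} = 1
g(13) = mex{0,2} = 1
The P-positions (g = 0) in 0..13 are 0, 1, 2, 9, 10, 11.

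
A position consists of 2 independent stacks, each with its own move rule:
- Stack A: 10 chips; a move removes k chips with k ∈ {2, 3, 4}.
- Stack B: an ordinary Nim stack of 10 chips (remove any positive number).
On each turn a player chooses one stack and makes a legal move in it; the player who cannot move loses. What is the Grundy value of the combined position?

Build the Grundy sequence for stack A with g(k) = mex{g(k−s) : s ∈ {2, 3, 4}, s ≤ k}:
g(0) = mex{} = 0
g(1) = mex{} = 0
g(2) = mex{0} = 1
g(3) = mex{0} = 1
g(4) = mex{0,1} = 2
g(5) = mex{0,1} = 2
g(6) = mex{1,2} = 0
g(7) = mex{1,2} = 0
g(8) = mex{0,2} = 1
g(9) = mex{0,2} = 1
g(10) = mex{0,1} = 2
So g(10) = 2.
Stack B is a plain Nim stack of size 10, so its Grundy value is 10.
By the Sprague-Grundy theorem, the Grundy value of a sum of independent games is the XOR of the component values.
Combined value = 2 XOR 10 = 8.

8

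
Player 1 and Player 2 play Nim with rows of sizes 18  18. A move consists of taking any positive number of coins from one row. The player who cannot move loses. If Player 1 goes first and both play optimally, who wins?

In binary:
  10010  (18)
  10010  (18)
  -----
  00000  (0)
The nim-sum is 0, so this is a P-position: the player to move is in a losing position under optimal play; Player 1 is about to move from it and so loses — Player 2 wins.

Player 2 wins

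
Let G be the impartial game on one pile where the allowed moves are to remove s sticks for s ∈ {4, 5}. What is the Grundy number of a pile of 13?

1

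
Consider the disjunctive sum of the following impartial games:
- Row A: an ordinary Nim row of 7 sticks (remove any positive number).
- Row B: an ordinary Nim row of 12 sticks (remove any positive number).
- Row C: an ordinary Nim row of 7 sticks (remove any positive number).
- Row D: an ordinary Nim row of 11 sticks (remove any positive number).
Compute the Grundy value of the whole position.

7

Row A is a plain Nim row of size 7, so its Grundy value is 7.
Row B is a plain Nim row of size 12, so its Grundy value is 12.
Row C is a plain Nim row of size 7, so its Grundy value is 7.
Row D is a plain Nim row of size 11, so its Grundy value is 11.
The value of a disjunctive sum is the nim-sum of the parts.
Combined value = 7 XOR 12 XOR 7 XOR 11 = 7.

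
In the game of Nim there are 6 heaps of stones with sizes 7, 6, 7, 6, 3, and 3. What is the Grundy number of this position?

Compute the nim-sum pairwise:
7 XOR 6 = 1
1 XOR 7 = 6
6 XOR 6 = 0
0 XOR 3 = 3
3 XOR 3 = 0

0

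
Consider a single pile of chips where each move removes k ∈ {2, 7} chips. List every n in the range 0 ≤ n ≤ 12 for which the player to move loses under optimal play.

0, 1, 4, 5, 9, 10

Grundy values for subtraction set {2, 7}:
g(0) = mex{} = 0
g(1) = mex{} = 0
g(2) = mex{0} = 1
g(3) = mex{0} = 1
g(4) = mex{1} = 0
g(5) = mex{1} = 0
g(6) = mex{0} = 1
g(7) = mex{0} = 1
g(8) = mex{0,1} = 2
g(9) = mex{1} = 0
g(10) = mex{1,2} = 0
g(11) = mex{0} = 1
g(12) = mex{0} = 1
The P-positions (g = 0) in 0..12 are 0, 1, 4, 5, 9, 10.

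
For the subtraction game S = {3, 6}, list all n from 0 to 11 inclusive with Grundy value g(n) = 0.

0, 1, 2, 9, 10, 11

Compute g(0), g(1), … for moves {3, 6}:
k:     0  1  2  3  4  5  6  7  8  9 10 11
g(k):  0  0  0  1  1  1  2  2  2  0  0  0
The P-positions (g = 0) in 0..11 are 0, 1, 2, 9, 10, 11.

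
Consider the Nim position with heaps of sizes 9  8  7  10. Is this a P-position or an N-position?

Nim-sum: 9 ^ 8 ^ 7 ^ 10 = 12.
The nim-sum is 12 ≠ 0, so this is an N-position: the player to move can win.

N-position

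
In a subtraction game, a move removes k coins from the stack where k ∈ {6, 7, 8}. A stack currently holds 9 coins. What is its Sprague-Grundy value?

Build the Grundy sequence with g(k) = mex{g(k−s) : s ∈ {6, 7, 8}, s ≤ k}:
k:     0  1  2  3  4  5  6  7  8  9
g(k):  0  0  0  0  0  0  1  1  1  1
So g(9) = 1.

1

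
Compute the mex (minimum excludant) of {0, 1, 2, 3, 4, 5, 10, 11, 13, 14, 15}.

The values 0, 1, 2, 3, 4, 5 are all present; 6 is the first non-negative integer missing from the set.

6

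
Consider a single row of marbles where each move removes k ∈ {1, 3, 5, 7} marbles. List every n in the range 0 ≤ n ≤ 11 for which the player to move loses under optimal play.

Compute g(0), g(1), … for moves {1, 3, 5, 7}:
g(0) = mex{} = 0
g(1) = mex{0} = 1
g(2) = mex{1} = 0
g(3) = mex{0} = 1
g(4) = mex{1} = 0
g(5) = mex{0} = 1
g(6) = mex{1} = 0
g(7) = mex{0} = 1
g(8) = mex{1} = 0
g(9) = mex{0} = 1
g(10) = mex{1} = 0
g(11) = mex{0} = 1
The P-positions (g = 0) in 0..11 are 0, 2, 4, 6, 8, 10.

0, 2, 4, 6, 8, 10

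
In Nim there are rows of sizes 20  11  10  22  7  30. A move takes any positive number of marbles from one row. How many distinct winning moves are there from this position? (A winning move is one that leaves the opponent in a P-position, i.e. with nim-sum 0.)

In binary:
  10100  (20)
  01011  (11)
  01010  (10)
  10110  (22)
  00111  (7)
  11110  (30)
  -----
  11010  (26)
The overall nim-sum is X = 26. A row of size p has a winning move iff p XOR X < p (reduce it to p XOR X).
  20: 20 XOR 26 = 14 < 20 — winning move (to 14).
  11: 11 XOR 26 = 17 ≥ 11 — no move.
  10: 10 XOR 26 = 16 ≥ 10 — no move.
  22: 22 XOR 26 = 12 < 22 — winning move (to 12).
  7: 7 XOR 26 = 29 ≥ 7 — no move.
  30: 30 XOR 26 = 4 < 30 — winning move (to 4).
That gives 3 winning moves.

3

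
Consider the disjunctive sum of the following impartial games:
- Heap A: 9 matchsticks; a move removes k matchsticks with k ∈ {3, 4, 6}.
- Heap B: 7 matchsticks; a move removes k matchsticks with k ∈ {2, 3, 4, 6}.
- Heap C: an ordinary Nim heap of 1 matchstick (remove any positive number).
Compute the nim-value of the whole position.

2

Grundy values for heap A (subtraction set {3, 4, 6}):
g(0) = mex{} = 0
g(1) = mex{} = 0
g(2) = mex{} = 0
g(3) = mex{0} = 1
g(4) = mex{0} = 1
g(5) = mex{0} = 1
g(6) = mex{0,1} = 2
g(7) = mex{0,1} = 2
g(8) = mex{0,1} = 2
g(9) = mex{1,2} = 0
So g(9) = 0.
Build the Grundy sequence for heap B with g(k) = mex{g(k−s) : s ∈ {2, 3, 4, 6}, s ≤ k}:
g(0) = mex{} = 0
g(1) = mex{} = 0
g(2) = mex{0} = 1
g(3) = mex{0} = 1
g(4) = mex{0,1} = 2
g(5) = mex{0,1} = 2
g(6) = mex{0,1,2} = 3
g(7) = mex{0,1,2} = 3
So g(7) = 3.
Heap C is a plain Nim heap of size 1, so its Grundy value is 1.
By the Sprague-Grundy theorem, the Grundy value of a sum of independent games is the XOR of the component values.
Combined value = 0 ⊕ 3 ⊕ 1 = 2.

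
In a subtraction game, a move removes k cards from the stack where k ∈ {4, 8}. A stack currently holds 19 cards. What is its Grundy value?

1

Build the Grundy sequence with g(k) = mex{g(k−s) : s ∈ {4, 8}, s ≤ k}:
k:     0  1  2  3  4  5  6  7  8  9 10 11 12 13 14 15 16 17 18 19
g(k):  0  0  0  0  1  1  1  1  2  2  2  2  0  0  0  0  1  1  1  1
So g(19) = 1.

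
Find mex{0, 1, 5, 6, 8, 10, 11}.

2

The values 0, 1 are all present; 2 is the first non-negative integer missing from the set.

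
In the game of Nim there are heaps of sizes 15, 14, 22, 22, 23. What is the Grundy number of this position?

Compute the nim-sum pairwise:
15 ⊕ 14 = 1
1 ⊕ 22 = 23
23 ⊕ 22 = 1
1 ⊕ 23 = 22

22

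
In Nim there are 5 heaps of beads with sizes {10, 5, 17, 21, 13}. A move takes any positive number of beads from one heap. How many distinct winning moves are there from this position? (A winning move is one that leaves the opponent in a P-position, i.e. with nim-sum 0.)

3

Write each in binary and XOR column by column:
  01010  (10)
  00101  (5)
  10001  (17)
  10101  (21)
  01101  (13)
  -----
  00110  (6)
The overall nim-sum is X = 6. A heap of size p has a winning move iff p XOR X < p (reduce it to p XOR X).
  10: 10 XOR 6 = 12 ≥ 10 — no move.
  5: 5 XOR 6 = 3 < 5 — winning move (to 3).
  17: 17 XOR 6 = 23 ≥ 17 — no move.
  21: 21 XOR 6 = 19 < 21 — winning move (to 19).
  13: 13 XOR 6 = 11 < 13 — winning move (to 11).
That gives 3 winning moves.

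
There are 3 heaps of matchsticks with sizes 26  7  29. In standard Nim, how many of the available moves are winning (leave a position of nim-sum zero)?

0

In binary:
  11010  (26)
  00111  (7)
  11101  (29)
  -----
  00000  (0)
The nim-sum is already 0, so every move leaves a nonzero nim-sum — there are no winning moves.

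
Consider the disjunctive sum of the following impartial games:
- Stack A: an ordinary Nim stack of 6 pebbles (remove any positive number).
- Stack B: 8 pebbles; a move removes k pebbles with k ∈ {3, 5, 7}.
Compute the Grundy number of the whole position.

4

Stack A is a plain Nim stack of size 6, so its Grundy value is 6.
Grundy values for stack B (subtraction set {3, 5, 7}):
k:     0  1  2  3  4  5  6  7  8
g(k):  0  0  0  1  1  1  2  2  2
So g(8) = 2.
The value of a disjunctive sum is the nim-sum of the parts.
Combined value = 6 ⊕ 2 = 4.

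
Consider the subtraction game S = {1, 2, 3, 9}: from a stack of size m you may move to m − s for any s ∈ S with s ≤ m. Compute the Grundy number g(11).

3

Compute g(0), g(1), … for moves {1, 2, 3, 9}:
k:     0  1  2  3  4  5  6  7  8  9 10 11
g(k):  0  1  2  3  0  1  2  3  0  1  2  3
So g(11) = 3.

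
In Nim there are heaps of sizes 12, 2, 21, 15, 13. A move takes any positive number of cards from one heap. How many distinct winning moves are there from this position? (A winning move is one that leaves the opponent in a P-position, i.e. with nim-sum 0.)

Compute the nim-sum pairwise:
12 ^ 2 = 14
14 ^ 21 = 27
27 ^ 15 = 20
20 ^ 13 = 25
The overall nim-sum is X = 25. A heap of size p has a winning move iff p XOR X < p (reduce it to p XOR X).
  12: 12 XOR 25 = 21 ≥ 12 — no move.
  2: 2 XOR 25 = 27 ≥ 2 — no move.
  21: 21 XOR 25 = 12 < 21 — winning move (to 12).
  15: 15 XOR 25 = 22 ≥ 15 — no move.
  13: 13 XOR 25 = 20 ≥ 13 — no move.
That gives 1 winning move.

1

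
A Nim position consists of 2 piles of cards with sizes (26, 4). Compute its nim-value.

Nim-sum: 26 ⊕ 4 = 30.

30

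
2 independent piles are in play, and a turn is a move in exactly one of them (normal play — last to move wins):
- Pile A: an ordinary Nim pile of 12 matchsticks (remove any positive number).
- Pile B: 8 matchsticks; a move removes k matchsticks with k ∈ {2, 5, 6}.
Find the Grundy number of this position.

12

Pile A is a plain Nim pile of size 12, so its Grundy value is 12.
Build the Grundy sequence for pile B with g(k) = mex{g(k−s) : s ∈ {2, 5, 6}, s ≤ k}:
g(0) = mex{} = 0
g(1) = mex{} = 0
g(2) = mex{0} = 1
g(3) = mex{0} = 1
g(4) = mex{1} = 0
g(5) = mex{0,1} = 2
g(6) = mex{0} = 1
g(7) = mex{0,1,2} = 3
g(8) = mex{1} = 0
So g(8) = 0.
By the Sprague-Grundy theorem, the Grundy value of a sum of independent games is the XOR of the component values.
Combined value = 12 XOR 0 = 12.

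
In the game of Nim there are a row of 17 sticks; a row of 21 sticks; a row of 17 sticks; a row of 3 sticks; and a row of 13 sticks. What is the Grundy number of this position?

27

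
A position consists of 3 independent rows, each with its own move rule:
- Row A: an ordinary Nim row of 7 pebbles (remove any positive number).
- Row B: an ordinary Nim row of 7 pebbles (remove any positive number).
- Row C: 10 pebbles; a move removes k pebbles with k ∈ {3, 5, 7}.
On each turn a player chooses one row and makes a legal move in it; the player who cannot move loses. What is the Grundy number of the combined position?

0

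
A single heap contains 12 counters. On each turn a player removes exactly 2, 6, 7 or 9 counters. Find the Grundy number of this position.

2

Compute g(0), g(1), … for moves {2, 6, 7, 9}:
k:     0  1  2  3  4  5  6  7  8  9 10 11 12
g(k):  0  0  1  1  0  0  1  1  2  2  3  3  2
So g(12) = 2.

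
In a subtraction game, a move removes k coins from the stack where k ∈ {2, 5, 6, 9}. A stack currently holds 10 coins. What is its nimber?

Build the Grundy sequence with g(k) = mex{g(k−s) : s ∈ {2, 5, 6, 9}, s ≤ k}:
g(0) = mex{} = 0
g(1) = mex{} = 0
g(2) = mex{0} = 1
g(3) = mex{0} = 1
g(4) = mex{1} = 0
g(5) = mex{0,1} = 2
g(6) = mex{0} = 1
g(7) = mex{0,1,2} = 3
g(8) = mex{1} = 0
g(9) = mex{0,1,3} = 2
g(10) = mex{0,2} = 1
So g(10) = 1.

1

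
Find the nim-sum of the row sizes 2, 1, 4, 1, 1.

Compute the nim-sum pairwise:
2 ⊕ 1 = 3
3 ⊕ 4 = 7
7 ⊕ 1 = 6
6 ⊕ 1 = 7

7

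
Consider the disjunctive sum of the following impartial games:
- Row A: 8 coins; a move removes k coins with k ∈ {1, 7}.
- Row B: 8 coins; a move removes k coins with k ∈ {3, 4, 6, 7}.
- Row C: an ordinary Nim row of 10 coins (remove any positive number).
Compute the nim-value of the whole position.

Grundy values for row A (subtraction set {1, 7}):
g(0) = mex{} = 0
g(1) = mex{0} = 1
g(2) = mex{1} = 0
g(3) = mex{0} = 1
g(4) = mex{1} = 0
g(5) = mex{0} = 1
g(6) = mex{1} = 0
g(7) = mex{0} = 1
g(8) = mex{1} = 0
So g(8) = 0.
Grundy values for row B (subtraction set {3, 4, 6, 7}):
k:     0  1  2  3  4  5  6  7  8
g(k):  0  0  0  1  1  1  2  2  2
So g(8) = 2.
Row C is a plain Nim row of size 10, so its Grundy value is 10.
By the Sprague-Grundy theorem, the Grundy value of a sum of independent games is the XOR of the component values.
Combined value = 0 XOR 2 XOR 10 = 8.

8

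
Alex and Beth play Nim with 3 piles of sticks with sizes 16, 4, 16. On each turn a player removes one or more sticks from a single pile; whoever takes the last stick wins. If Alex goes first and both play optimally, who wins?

Nim-sum: 16 ⊕ 4 ⊕ 16 = 4.
The nim-sum is 4 ≠ 0, so this is an N-position: the player to move can win; Alex has a winning move.

Alex wins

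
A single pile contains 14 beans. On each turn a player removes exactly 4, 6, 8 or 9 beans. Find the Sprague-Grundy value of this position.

Compute g(0), g(1), … for moves {4, 6, 8, 9}:
k:     0  1  2  3  4  5  6  7  8  9 10 11 12 13 14
g(k):  0  0  0  0  1  1  1  1  2  2  2  2  3  0  0
So g(14) = 0.

0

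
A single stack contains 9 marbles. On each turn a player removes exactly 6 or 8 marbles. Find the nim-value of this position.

1

Compute g(0), g(1), … for moves {6, 8}:
g(0) = mex{} = 0
g(1) = mex{} = 0
g(2) = mex{} = 0
g(3) = mex{} = 0
g(4) = mex{} = 0
g(5) = mex{} = 0
g(6) = mex{0} = 1
g(7) = mex{0} = 1
g(8) = mex{0} = 1
g(9) = mex{0} = 1
So g(9) = 1.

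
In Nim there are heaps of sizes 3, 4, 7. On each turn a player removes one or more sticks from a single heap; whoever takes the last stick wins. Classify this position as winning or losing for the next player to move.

In binary:
  011  (3)
  100  (4)
  111  (7)
  ---
  000  (0)
The nim-sum is 0, so this is a P-position: the player to move is in a losing position under optimal play.

Losing position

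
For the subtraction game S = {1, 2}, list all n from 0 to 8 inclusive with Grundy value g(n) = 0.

0, 3, 6

Compute g(0), g(1), … for moves {1, 2}:
g(0) = mex{} = 0
g(1) = mex{0} = 1
g(2) = mex{0,1} = 2
g(3) = mex{1,2} = 0
g(4) = mex{0,2} = 1
g(5) = mex{0,1} = 2
g(6) = mex{1,2} = 0
g(7) = mex{0,2} = 1
g(8) = mex{0,1} = 2
The P-positions (g = 0) in 0..8 are 0, 3, 6.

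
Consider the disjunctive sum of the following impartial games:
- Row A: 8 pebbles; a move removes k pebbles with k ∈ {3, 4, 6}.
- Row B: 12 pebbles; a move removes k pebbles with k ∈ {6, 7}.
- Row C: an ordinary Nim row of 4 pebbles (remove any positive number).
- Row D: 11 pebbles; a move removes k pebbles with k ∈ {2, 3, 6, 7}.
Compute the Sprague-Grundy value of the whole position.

For row A, compute g(0), g(1), … with moves {3, 4, 6}:
k:     0  1  2  3  4  5  6  7  8
g(k):  0  0  0  1  1  1  2  2  2
So g(8) = 2.
For row B, compute g(0), g(1), … with moves {6, 7}:
k:     0  1  2  3  4  5  6  7  8  9 10 11 12
g(k):  0  0  0  0  0  0  1  1  1  1  1  1  2
So g(12) = 2.
Row C is a plain Nim row of size 4, so its Grundy value is 4.
For row D, compute g(0), g(1), … with moves {2, 3, 6, 7}:
k:     0  1  2  3  4  5  6  7  8  9 10 11
g(k):  0  0  1  1  2  0  3  1  2  0  0  1
So g(11) = 1.
The value of a disjunctive sum is the nim-sum of the parts.
Combined value = 2 XOR 2 XOR 4 XOR 1 = 5.

5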